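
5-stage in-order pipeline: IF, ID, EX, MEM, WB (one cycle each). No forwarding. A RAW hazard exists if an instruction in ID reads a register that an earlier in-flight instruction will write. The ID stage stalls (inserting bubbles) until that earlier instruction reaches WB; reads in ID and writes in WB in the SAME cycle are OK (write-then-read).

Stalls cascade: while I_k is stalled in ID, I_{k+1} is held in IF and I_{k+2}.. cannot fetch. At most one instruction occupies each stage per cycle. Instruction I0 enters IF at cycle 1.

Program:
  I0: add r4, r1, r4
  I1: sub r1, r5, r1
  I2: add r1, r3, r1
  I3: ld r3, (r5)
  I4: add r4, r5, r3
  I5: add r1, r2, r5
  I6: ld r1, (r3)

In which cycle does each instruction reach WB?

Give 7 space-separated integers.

I0 add r4 <- r1,r4: IF@1 ID@2 stall=0 (-) EX@3 MEM@4 WB@5
I1 sub r1 <- r5,r1: IF@2 ID@3 stall=0 (-) EX@4 MEM@5 WB@6
I2 add r1 <- r3,r1: IF@3 ID@4 stall=2 (RAW on I1.r1 (WB@6)) EX@7 MEM@8 WB@9
I3 ld r3 <- r5: IF@4 ID@7 stall=0 (-) EX@8 MEM@9 WB@10
I4 add r4 <- r5,r3: IF@7 ID@8 stall=2 (RAW on I3.r3 (WB@10)) EX@11 MEM@12 WB@13
I5 add r1 <- r2,r5: IF@8 ID@11 stall=0 (-) EX@12 MEM@13 WB@14
I6 ld r1 <- r3: IF@11 ID@12 stall=0 (-) EX@13 MEM@14 WB@15

Answer: 5 6 9 10 13 14 15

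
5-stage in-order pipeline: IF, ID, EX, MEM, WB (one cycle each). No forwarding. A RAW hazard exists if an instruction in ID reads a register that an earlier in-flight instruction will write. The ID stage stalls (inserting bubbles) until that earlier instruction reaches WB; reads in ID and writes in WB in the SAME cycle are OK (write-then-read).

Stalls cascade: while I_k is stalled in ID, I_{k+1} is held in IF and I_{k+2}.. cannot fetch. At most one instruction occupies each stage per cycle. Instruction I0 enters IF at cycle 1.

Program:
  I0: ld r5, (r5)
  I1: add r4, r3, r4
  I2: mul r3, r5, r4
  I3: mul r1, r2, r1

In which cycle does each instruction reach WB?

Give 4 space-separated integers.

Answer: 5 6 9 10

Derivation:
I0 ld r5 <- r5: IF@1 ID@2 stall=0 (-) EX@3 MEM@4 WB@5
I1 add r4 <- r3,r4: IF@2 ID@3 stall=0 (-) EX@4 MEM@5 WB@6
I2 mul r3 <- r5,r4: IF@3 ID@4 stall=2 (RAW on I1.r4 (WB@6)) EX@7 MEM@8 WB@9
I3 mul r1 <- r2,r1: IF@4 ID@7 stall=0 (-) EX@8 MEM@9 WB@10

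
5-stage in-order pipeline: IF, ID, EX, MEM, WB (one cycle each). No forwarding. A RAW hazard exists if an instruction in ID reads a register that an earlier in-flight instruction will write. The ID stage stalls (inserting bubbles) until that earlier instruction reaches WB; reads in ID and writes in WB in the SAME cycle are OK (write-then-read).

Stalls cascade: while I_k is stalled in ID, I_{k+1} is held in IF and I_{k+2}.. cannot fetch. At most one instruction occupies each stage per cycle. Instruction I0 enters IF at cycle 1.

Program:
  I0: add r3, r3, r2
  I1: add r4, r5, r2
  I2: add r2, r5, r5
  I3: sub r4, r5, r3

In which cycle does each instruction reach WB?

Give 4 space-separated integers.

I0 add r3 <- r3,r2: IF@1 ID@2 stall=0 (-) EX@3 MEM@4 WB@5
I1 add r4 <- r5,r2: IF@2 ID@3 stall=0 (-) EX@4 MEM@5 WB@6
I2 add r2 <- r5,r5: IF@3 ID@4 stall=0 (-) EX@5 MEM@6 WB@7
I3 sub r4 <- r5,r3: IF@4 ID@5 stall=0 (-) EX@6 MEM@7 WB@8

Answer: 5 6 7 8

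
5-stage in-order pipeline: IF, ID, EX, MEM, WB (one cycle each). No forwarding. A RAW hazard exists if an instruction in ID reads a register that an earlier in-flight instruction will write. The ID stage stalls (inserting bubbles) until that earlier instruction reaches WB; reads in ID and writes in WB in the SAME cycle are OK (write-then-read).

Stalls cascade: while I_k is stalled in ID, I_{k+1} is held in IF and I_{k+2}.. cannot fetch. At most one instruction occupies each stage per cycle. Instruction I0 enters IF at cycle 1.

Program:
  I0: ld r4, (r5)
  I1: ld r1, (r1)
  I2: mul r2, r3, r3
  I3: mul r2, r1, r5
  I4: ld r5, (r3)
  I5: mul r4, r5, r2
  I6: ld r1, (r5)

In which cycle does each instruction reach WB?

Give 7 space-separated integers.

I0 ld r4 <- r5: IF@1 ID@2 stall=0 (-) EX@3 MEM@4 WB@5
I1 ld r1 <- r1: IF@2 ID@3 stall=0 (-) EX@4 MEM@5 WB@6
I2 mul r2 <- r3,r3: IF@3 ID@4 stall=0 (-) EX@5 MEM@6 WB@7
I3 mul r2 <- r1,r5: IF@4 ID@5 stall=1 (RAW on I1.r1 (WB@6)) EX@7 MEM@8 WB@9
I4 ld r5 <- r3: IF@5 ID@7 stall=0 (-) EX@8 MEM@9 WB@10
I5 mul r4 <- r5,r2: IF@7 ID@8 stall=2 (RAW on I4.r5 (WB@10)) EX@11 MEM@12 WB@13
I6 ld r1 <- r5: IF@8 ID@11 stall=0 (-) EX@12 MEM@13 WB@14

Answer: 5 6 7 9 10 13 14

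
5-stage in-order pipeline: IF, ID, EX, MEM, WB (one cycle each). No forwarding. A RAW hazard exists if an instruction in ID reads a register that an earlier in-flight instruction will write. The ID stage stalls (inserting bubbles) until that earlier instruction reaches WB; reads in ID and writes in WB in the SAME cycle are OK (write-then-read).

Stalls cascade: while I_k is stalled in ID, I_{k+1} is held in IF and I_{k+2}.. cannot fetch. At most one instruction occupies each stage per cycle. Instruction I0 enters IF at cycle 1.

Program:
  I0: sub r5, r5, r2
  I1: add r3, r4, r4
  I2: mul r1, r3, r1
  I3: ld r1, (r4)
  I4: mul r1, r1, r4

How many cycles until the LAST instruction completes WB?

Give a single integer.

Answer: 13

Derivation:
I0 sub r5 <- r5,r2: IF@1 ID@2 stall=0 (-) EX@3 MEM@4 WB@5
I1 add r3 <- r4,r4: IF@2 ID@3 stall=0 (-) EX@4 MEM@5 WB@6
I2 mul r1 <- r3,r1: IF@3 ID@4 stall=2 (RAW on I1.r3 (WB@6)) EX@7 MEM@8 WB@9
I3 ld r1 <- r4: IF@4 ID@7 stall=0 (-) EX@8 MEM@9 WB@10
I4 mul r1 <- r1,r4: IF@7 ID@8 stall=2 (RAW on I3.r1 (WB@10)) EX@11 MEM@12 WB@13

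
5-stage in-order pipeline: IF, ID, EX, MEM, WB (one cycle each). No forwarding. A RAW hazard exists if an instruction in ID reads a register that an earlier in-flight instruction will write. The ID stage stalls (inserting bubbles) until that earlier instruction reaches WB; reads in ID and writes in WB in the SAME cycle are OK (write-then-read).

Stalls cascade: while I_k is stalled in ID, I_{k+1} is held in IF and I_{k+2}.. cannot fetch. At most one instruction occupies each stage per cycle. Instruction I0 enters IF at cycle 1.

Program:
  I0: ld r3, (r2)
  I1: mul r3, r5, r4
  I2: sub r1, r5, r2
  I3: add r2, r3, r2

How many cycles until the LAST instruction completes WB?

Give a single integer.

I0 ld r3 <- r2: IF@1 ID@2 stall=0 (-) EX@3 MEM@4 WB@5
I1 mul r3 <- r5,r4: IF@2 ID@3 stall=0 (-) EX@4 MEM@5 WB@6
I2 sub r1 <- r5,r2: IF@3 ID@4 stall=0 (-) EX@5 MEM@6 WB@7
I3 add r2 <- r3,r2: IF@4 ID@5 stall=1 (RAW on I1.r3 (WB@6)) EX@7 MEM@8 WB@9

Answer: 9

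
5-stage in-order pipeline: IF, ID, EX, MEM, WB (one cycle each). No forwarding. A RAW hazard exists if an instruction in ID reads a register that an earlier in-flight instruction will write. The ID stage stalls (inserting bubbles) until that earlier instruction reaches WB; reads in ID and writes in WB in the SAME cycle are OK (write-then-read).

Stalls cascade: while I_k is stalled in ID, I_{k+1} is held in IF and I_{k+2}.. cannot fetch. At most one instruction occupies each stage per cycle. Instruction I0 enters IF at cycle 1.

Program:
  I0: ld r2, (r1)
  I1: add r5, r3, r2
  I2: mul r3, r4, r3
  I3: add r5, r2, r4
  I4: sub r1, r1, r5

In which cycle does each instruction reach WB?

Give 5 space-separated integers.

Answer: 5 8 9 10 13

Derivation:
I0 ld r2 <- r1: IF@1 ID@2 stall=0 (-) EX@3 MEM@4 WB@5
I1 add r5 <- r3,r2: IF@2 ID@3 stall=2 (RAW on I0.r2 (WB@5)) EX@6 MEM@7 WB@8
I2 mul r3 <- r4,r3: IF@3 ID@6 stall=0 (-) EX@7 MEM@8 WB@9
I3 add r5 <- r2,r4: IF@6 ID@7 stall=0 (-) EX@8 MEM@9 WB@10
I4 sub r1 <- r1,r5: IF@7 ID@8 stall=2 (RAW on I3.r5 (WB@10)) EX@11 MEM@12 WB@13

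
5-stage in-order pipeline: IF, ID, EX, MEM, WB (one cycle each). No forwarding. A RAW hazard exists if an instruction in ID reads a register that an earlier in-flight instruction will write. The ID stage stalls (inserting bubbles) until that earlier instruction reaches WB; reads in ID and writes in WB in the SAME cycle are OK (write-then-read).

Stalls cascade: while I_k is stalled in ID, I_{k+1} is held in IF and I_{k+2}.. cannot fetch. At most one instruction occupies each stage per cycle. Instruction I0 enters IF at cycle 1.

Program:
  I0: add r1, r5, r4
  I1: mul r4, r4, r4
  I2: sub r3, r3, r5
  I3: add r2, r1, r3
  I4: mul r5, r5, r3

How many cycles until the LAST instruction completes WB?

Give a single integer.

Answer: 11

Derivation:
I0 add r1 <- r5,r4: IF@1 ID@2 stall=0 (-) EX@3 MEM@4 WB@5
I1 mul r4 <- r4,r4: IF@2 ID@3 stall=0 (-) EX@4 MEM@5 WB@6
I2 sub r3 <- r3,r5: IF@3 ID@4 stall=0 (-) EX@5 MEM@6 WB@7
I3 add r2 <- r1,r3: IF@4 ID@5 stall=2 (RAW on I2.r3 (WB@7)) EX@8 MEM@9 WB@10
I4 mul r5 <- r5,r3: IF@5 ID@8 stall=0 (-) EX@9 MEM@10 WB@11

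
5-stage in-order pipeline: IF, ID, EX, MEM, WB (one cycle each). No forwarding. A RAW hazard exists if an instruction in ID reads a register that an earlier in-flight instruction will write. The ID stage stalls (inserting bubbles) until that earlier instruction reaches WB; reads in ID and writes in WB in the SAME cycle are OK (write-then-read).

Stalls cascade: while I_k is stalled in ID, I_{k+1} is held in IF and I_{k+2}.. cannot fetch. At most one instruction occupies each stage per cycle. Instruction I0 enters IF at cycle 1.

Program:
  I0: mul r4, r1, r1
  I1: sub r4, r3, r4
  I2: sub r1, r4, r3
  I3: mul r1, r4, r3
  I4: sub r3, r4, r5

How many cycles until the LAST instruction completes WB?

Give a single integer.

I0 mul r4 <- r1,r1: IF@1 ID@2 stall=0 (-) EX@3 MEM@4 WB@5
I1 sub r4 <- r3,r4: IF@2 ID@3 stall=2 (RAW on I0.r4 (WB@5)) EX@6 MEM@7 WB@8
I2 sub r1 <- r4,r3: IF@3 ID@6 stall=2 (RAW on I1.r4 (WB@8)) EX@9 MEM@10 WB@11
I3 mul r1 <- r4,r3: IF@6 ID@9 stall=0 (-) EX@10 MEM@11 WB@12
I4 sub r3 <- r4,r5: IF@9 ID@10 stall=0 (-) EX@11 MEM@12 WB@13

Answer: 13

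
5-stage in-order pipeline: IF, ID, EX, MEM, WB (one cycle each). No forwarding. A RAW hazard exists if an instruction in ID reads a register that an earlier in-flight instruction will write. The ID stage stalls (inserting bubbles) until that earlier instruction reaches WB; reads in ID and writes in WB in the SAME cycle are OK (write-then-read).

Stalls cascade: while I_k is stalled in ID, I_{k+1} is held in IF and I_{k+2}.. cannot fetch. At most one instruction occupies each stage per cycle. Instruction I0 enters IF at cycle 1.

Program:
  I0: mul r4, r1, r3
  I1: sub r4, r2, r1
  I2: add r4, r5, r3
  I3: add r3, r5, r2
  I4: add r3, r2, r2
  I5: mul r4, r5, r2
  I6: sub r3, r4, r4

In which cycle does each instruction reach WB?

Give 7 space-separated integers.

I0 mul r4 <- r1,r3: IF@1 ID@2 stall=0 (-) EX@3 MEM@4 WB@5
I1 sub r4 <- r2,r1: IF@2 ID@3 stall=0 (-) EX@4 MEM@5 WB@6
I2 add r4 <- r5,r3: IF@3 ID@4 stall=0 (-) EX@5 MEM@6 WB@7
I3 add r3 <- r5,r2: IF@4 ID@5 stall=0 (-) EX@6 MEM@7 WB@8
I4 add r3 <- r2,r2: IF@5 ID@6 stall=0 (-) EX@7 MEM@8 WB@9
I5 mul r4 <- r5,r2: IF@6 ID@7 stall=0 (-) EX@8 MEM@9 WB@10
I6 sub r3 <- r4,r4: IF@7 ID@8 stall=2 (RAW on I5.r4 (WB@10)) EX@11 MEM@12 WB@13

Answer: 5 6 7 8 9 10 13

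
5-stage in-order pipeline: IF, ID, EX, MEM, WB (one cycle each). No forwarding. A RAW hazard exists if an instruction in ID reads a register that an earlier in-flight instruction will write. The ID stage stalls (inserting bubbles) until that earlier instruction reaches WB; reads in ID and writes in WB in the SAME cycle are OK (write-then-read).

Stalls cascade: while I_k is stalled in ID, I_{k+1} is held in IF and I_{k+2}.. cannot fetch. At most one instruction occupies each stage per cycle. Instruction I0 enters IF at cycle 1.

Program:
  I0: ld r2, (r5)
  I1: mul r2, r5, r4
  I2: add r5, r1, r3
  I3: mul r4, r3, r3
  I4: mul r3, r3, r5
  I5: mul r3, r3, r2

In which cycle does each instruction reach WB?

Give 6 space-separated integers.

I0 ld r2 <- r5: IF@1 ID@2 stall=0 (-) EX@3 MEM@4 WB@5
I1 mul r2 <- r5,r4: IF@2 ID@3 stall=0 (-) EX@4 MEM@5 WB@6
I2 add r5 <- r1,r3: IF@3 ID@4 stall=0 (-) EX@5 MEM@6 WB@7
I3 mul r4 <- r3,r3: IF@4 ID@5 stall=0 (-) EX@6 MEM@7 WB@8
I4 mul r3 <- r3,r5: IF@5 ID@6 stall=1 (RAW on I2.r5 (WB@7)) EX@8 MEM@9 WB@10
I5 mul r3 <- r3,r2: IF@6 ID@8 stall=2 (RAW on I4.r3 (WB@10)) EX@11 MEM@12 WB@13

Answer: 5 6 7 8 10 13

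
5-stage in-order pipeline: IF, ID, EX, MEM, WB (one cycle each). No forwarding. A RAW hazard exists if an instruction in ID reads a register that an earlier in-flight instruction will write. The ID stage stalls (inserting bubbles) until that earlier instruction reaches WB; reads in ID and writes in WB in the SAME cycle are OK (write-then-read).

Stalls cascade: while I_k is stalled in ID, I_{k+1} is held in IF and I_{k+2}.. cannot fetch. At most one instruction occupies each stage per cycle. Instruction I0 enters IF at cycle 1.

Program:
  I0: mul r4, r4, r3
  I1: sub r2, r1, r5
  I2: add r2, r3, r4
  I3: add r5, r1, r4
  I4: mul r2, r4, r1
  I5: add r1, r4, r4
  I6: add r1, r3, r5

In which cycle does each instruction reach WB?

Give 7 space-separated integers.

Answer: 5 6 8 9 10 11 12

Derivation:
I0 mul r4 <- r4,r3: IF@1 ID@2 stall=0 (-) EX@3 MEM@4 WB@5
I1 sub r2 <- r1,r5: IF@2 ID@3 stall=0 (-) EX@4 MEM@5 WB@6
I2 add r2 <- r3,r4: IF@3 ID@4 stall=1 (RAW on I0.r4 (WB@5)) EX@6 MEM@7 WB@8
I3 add r5 <- r1,r4: IF@4 ID@6 stall=0 (-) EX@7 MEM@8 WB@9
I4 mul r2 <- r4,r1: IF@6 ID@7 stall=0 (-) EX@8 MEM@9 WB@10
I5 add r1 <- r4,r4: IF@7 ID@8 stall=0 (-) EX@9 MEM@10 WB@11
I6 add r1 <- r3,r5: IF@8 ID@9 stall=0 (-) EX@10 MEM@11 WB@12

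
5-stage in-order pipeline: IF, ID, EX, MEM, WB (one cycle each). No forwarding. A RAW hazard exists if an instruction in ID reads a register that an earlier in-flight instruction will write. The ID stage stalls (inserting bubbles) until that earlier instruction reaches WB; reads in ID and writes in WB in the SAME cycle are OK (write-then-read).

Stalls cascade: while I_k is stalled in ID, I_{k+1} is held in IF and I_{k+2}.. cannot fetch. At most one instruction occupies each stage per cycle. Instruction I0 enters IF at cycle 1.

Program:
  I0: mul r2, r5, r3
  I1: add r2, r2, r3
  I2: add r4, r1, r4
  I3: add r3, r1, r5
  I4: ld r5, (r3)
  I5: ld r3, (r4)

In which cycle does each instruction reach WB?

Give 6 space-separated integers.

Answer: 5 8 9 10 13 14

Derivation:
I0 mul r2 <- r5,r3: IF@1 ID@2 stall=0 (-) EX@3 MEM@4 WB@5
I1 add r2 <- r2,r3: IF@2 ID@3 stall=2 (RAW on I0.r2 (WB@5)) EX@6 MEM@7 WB@8
I2 add r4 <- r1,r4: IF@3 ID@6 stall=0 (-) EX@7 MEM@8 WB@9
I3 add r3 <- r1,r5: IF@6 ID@7 stall=0 (-) EX@8 MEM@9 WB@10
I4 ld r5 <- r3: IF@7 ID@8 stall=2 (RAW on I3.r3 (WB@10)) EX@11 MEM@12 WB@13
I5 ld r3 <- r4: IF@8 ID@11 stall=0 (-) EX@12 MEM@13 WB@14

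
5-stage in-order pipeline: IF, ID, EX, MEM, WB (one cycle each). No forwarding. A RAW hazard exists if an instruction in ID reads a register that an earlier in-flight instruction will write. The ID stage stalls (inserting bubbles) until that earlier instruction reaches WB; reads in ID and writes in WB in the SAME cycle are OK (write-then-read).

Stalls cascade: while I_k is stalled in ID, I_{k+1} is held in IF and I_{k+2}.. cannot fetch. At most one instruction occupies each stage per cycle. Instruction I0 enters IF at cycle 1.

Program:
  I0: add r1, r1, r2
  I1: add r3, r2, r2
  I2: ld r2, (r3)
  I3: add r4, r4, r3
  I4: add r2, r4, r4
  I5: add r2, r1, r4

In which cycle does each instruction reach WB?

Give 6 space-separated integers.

I0 add r1 <- r1,r2: IF@1 ID@2 stall=0 (-) EX@3 MEM@4 WB@5
I1 add r3 <- r2,r2: IF@2 ID@3 stall=0 (-) EX@4 MEM@5 WB@6
I2 ld r2 <- r3: IF@3 ID@4 stall=2 (RAW on I1.r3 (WB@6)) EX@7 MEM@8 WB@9
I3 add r4 <- r4,r3: IF@4 ID@7 stall=0 (-) EX@8 MEM@9 WB@10
I4 add r2 <- r4,r4: IF@7 ID@8 stall=2 (RAW on I3.r4 (WB@10)) EX@11 MEM@12 WB@13
I5 add r2 <- r1,r4: IF@8 ID@11 stall=0 (-) EX@12 MEM@13 WB@14

Answer: 5 6 9 10 13 14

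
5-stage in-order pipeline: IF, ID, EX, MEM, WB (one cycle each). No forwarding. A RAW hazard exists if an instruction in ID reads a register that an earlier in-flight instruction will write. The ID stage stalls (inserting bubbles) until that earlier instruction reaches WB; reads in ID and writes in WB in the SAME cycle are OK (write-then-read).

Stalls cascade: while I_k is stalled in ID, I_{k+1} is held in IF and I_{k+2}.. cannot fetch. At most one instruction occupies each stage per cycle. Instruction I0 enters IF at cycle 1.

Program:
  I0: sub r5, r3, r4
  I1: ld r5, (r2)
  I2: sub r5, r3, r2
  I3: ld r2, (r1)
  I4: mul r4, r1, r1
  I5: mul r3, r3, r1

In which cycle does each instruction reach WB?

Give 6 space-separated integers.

I0 sub r5 <- r3,r4: IF@1 ID@2 stall=0 (-) EX@3 MEM@4 WB@5
I1 ld r5 <- r2: IF@2 ID@3 stall=0 (-) EX@4 MEM@5 WB@6
I2 sub r5 <- r3,r2: IF@3 ID@4 stall=0 (-) EX@5 MEM@6 WB@7
I3 ld r2 <- r1: IF@4 ID@5 stall=0 (-) EX@6 MEM@7 WB@8
I4 mul r4 <- r1,r1: IF@5 ID@6 stall=0 (-) EX@7 MEM@8 WB@9
I5 mul r3 <- r3,r1: IF@6 ID@7 stall=0 (-) EX@8 MEM@9 WB@10

Answer: 5 6 7 8 9 10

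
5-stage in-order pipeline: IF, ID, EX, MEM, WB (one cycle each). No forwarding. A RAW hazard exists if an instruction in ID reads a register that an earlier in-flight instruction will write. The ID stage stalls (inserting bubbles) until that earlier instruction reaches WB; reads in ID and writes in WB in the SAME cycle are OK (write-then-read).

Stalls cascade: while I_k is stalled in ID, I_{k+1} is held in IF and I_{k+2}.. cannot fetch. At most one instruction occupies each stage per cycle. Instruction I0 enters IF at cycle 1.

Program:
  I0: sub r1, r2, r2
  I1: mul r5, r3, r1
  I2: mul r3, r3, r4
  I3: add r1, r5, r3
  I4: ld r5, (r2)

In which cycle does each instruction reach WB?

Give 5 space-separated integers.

Answer: 5 8 9 12 13

Derivation:
I0 sub r1 <- r2,r2: IF@1 ID@2 stall=0 (-) EX@3 MEM@4 WB@5
I1 mul r5 <- r3,r1: IF@2 ID@3 stall=2 (RAW on I0.r1 (WB@5)) EX@6 MEM@7 WB@8
I2 mul r3 <- r3,r4: IF@3 ID@6 stall=0 (-) EX@7 MEM@8 WB@9
I3 add r1 <- r5,r3: IF@6 ID@7 stall=2 (RAW on I2.r3 (WB@9)) EX@10 MEM@11 WB@12
I4 ld r5 <- r2: IF@7 ID@10 stall=0 (-) EX@11 MEM@12 WB@13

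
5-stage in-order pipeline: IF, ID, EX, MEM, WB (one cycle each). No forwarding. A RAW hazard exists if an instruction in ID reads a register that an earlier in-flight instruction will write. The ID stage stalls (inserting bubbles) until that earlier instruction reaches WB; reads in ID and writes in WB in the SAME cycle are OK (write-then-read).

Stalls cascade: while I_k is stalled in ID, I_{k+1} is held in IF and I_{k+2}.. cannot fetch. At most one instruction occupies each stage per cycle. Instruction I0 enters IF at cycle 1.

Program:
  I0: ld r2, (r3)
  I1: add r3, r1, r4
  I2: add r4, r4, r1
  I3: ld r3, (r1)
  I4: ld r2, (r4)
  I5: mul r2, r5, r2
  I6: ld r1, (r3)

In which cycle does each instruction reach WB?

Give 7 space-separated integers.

Answer: 5 6 7 8 10 13 14

Derivation:
I0 ld r2 <- r3: IF@1 ID@2 stall=0 (-) EX@3 MEM@4 WB@5
I1 add r3 <- r1,r4: IF@2 ID@3 stall=0 (-) EX@4 MEM@5 WB@6
I2 add r4 <- r4,r1: IF@3 ID@4 stall=0 (-) EX@5 MEM@6 WB@7
I3 ld r3 <- r1: IF@4 ID@5 stall=0 (-) EX@6 MEM@7 WB@8
I4 ld r2 <- r4: IF@5 ID@6 stall=1 (RAW on I2.r4 (WB@7)) EX@8 MEM@9 WB@10
I5 mul r2 <- r5,r2: IF@6 ID@8 stall=2 (RAW on I4.r2 (WB@10)) EX@11 MEM@12 WB@13
I6 ld r1 <- r3: IF@8 ID@11 stall=0 (-) EX@12 MEM@13 WB@14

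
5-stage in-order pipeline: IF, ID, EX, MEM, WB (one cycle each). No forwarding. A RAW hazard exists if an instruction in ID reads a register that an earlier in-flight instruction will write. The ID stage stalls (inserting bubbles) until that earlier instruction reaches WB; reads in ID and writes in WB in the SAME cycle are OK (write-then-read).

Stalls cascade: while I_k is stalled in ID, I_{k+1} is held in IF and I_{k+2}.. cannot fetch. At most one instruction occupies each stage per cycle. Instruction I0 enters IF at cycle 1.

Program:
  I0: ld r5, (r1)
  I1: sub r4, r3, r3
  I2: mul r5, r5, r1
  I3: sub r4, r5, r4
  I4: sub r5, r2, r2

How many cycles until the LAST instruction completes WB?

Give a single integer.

I0 ld r5 <- r1: IF@1 ID@2 stall=0 (-) EX@3 MEM@4 WB@5
I1 sub r4 <- r3,r3: IF@2 ID@3 stall=0 (-) EX@4 MEM@5 WB@6
I2 mul r5 <- r5,r1: IF@3 ID@4 stall=1 (RAW on I0.r5 (WB@5)) EX@6 MEM@7 WB@8
I3 sub r4 <- r5,r4: IF@4 ID@6 stall=2 (RAW on I2.r5 (WB@8)) EX@9 MEM@10 WB@11
I4 sub r5 <- r2,r2: IF@6 ID@9 stall=0 (-) EX@10 MEM@11 WB@12

Answer: 12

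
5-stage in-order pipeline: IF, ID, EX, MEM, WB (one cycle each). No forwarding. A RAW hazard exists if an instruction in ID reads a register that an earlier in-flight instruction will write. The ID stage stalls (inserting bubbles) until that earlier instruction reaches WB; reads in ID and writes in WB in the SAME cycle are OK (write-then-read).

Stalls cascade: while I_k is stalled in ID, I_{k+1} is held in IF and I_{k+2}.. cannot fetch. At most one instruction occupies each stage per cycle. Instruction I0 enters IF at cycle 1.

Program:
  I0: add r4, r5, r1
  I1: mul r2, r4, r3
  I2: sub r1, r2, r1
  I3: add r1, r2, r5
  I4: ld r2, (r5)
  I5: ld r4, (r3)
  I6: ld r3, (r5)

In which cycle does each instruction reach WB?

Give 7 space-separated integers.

I0 add r4 <- r5,r1: IF@1 ID@2 stall=0 (-) EX@3 MEM@4 WB@5
I1 mul r2 <- r4,r3: IF@2 ID@3 stall=2 (RAW on I0.r4 (WB@5)) EX@6 MEM@7 WB@8
I2 sub r1 <- r2,r1: IF@3 ID@6 stall=2 (RAW on I1.r2 (WB@8)) EX@9 MEM@10 WB@11
I3 add r1 <- r2,r5: IF@6 ID@9 stall=0 (-) EX@10 MEM@11 WB@12
I4 ld r2 <- r5: IF@9 ID@10 stall=0 (-) EX@11 MEM@12 WB@13
I5 ld r4 <- r3: IF@10 ID@11 stall=0 (-) EX@12 MEM@13 WB@14
I6 ld r3 <- r5: IF@11 ID@12 stall=0 (-) EX@13 MEM@14 WB@15

Answer: 5 8 11 12 13 14 15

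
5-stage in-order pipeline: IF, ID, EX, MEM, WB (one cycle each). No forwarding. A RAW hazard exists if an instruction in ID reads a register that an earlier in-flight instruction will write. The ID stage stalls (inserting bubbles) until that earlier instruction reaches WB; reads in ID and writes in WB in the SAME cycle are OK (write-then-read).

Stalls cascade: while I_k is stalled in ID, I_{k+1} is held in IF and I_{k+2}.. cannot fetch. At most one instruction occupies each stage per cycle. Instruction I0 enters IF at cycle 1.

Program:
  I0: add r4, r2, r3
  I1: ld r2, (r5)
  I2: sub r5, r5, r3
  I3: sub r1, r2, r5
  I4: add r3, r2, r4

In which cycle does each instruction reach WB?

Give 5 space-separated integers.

I0 add r4 <- r2,r3: IF@1 ID@2 stall=0 (-) EX@3 MEM@4 WB@5
I1 ld r2 <- r5: IF@2 ID@3 stall=0 (-) EX@4 MEM@5 WB@6
I2 sub r5 <- r5,r3: IF@3 ID@4 stall=0 (-) EX@5 MEM@6 WB@7
I3 sub r1 <- r2,r5: IF@4 ID@5 stall=2 (RAW on I2.r5 (WB@7)) EX@8 MEM@9 WB@10
I4 add r3 <- r2,r4: IF@5 ID@8 stall=0 (-) EX@9 MEM@10 WB@11

Answer: 5 6 7 10 11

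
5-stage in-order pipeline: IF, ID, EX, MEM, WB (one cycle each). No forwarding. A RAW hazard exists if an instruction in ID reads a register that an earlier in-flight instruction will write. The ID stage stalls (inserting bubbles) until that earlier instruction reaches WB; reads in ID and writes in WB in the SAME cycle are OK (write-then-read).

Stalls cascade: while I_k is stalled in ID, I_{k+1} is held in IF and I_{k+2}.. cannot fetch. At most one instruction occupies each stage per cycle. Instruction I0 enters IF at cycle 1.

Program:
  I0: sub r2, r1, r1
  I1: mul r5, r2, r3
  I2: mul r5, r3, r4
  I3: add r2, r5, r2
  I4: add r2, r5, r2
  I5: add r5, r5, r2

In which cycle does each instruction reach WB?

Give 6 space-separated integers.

Answer: 5 8 9 12 15 18

Derivation:
I0 sub r2 <- r1,r1: IF@1 ID@2 stall=0 (-) EX@3 MEM@4 WB@5
I1 mul r5 <- r2,r3: IF@2 ID@3 stall=2 (RAW on I0.r2 (WB@5)) EX@6 MEM@7 WB@8
I2 mul r5 <- r3,r4: IF@3 ID@6 stall=0 (-) EX@7 MEM@8 WB@9
I3 add r2 <- r5,r2: IF@6 ID@7 stall=2 (RAW on I2.r5 (WB@9)) EX@10 MEM@11 WB@12
I4 add r2 <- r5,r2: IF@7 ID@10 stall=2 (RAW on I3.r2 (WB@12)) EX@13 MEM@14 WB@15
I5 add r5 <- r5,r2: IF@10 ID@13 stall=2 (RAW on I4.r2 (WB@15)) EX@16 MEM@17 WB@18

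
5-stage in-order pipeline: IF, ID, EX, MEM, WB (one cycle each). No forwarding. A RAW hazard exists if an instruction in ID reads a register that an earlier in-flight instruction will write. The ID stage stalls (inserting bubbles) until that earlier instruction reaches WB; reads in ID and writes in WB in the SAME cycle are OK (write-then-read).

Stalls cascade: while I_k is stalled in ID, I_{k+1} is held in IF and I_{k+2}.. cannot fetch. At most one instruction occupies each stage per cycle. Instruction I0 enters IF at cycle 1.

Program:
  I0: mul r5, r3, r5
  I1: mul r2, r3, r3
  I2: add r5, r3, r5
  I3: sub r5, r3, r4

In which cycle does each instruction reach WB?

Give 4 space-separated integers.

Answer: 5 6 8 9

Derivation:
I0 mul r5 <- r3,r5: IF@1 ID@2 stall=0 (-) EX@3 MEM@4 WB@5
I1 mul r2 <- r3,r3: IF@2 ID@3 stall=0 (-) EX@4 MEM@5 WB@6
I2 add r5 <- r3,r5: IF@3 ID@4 stall=1 (RAW on I0.r5 (WB@5)) EX@6 MEM@7 WB@8
I3 sub r5 <- r3,r4: IF@4 ID@6 stall=0 (-) EX@7 MEM@8 WB@9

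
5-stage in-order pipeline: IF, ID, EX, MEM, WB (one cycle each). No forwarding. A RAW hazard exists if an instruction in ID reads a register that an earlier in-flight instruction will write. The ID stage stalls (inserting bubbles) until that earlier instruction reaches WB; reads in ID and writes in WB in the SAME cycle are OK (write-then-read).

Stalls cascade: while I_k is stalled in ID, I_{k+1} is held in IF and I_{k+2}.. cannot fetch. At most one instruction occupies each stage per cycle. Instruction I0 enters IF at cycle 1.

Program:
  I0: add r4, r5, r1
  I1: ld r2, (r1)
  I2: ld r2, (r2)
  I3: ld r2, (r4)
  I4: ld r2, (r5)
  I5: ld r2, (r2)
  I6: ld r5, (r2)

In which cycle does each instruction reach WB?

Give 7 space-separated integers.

I0 add r4 <- r5,r1: IF@1 ID@2 stall=0 (-) EX@3 MEM@4 WB@5
I1 ld r2 <- r1: IF@2 ID@3 stall=0 (-) EX@4 MEM@5 WB@6
I2 ld r2 <- r2: IF@3 ID@4 stall=2 (RAW on I1.r2 (WB@6)) EX@7 MEM@8 WB@9
I3 ld r2 <- r4: IF@4 ID@7 stall=0 (-) EX@8 MEM@9 WB@10
I4 ld r2 <- r5: IF@7 ID@8 stall=0 (-) EX@9 MEM@10 WB@11
I5 ld r2 <- r2: IF@8 ID@9 stall=2 (RAW on I4.r2 (WB@11)) EX@12 MEM@13 WB@14
I6 ld r5 <- r2: IF@9 ID@12 stall=2 (RAW on I5.r2 (WB@14)) EX@15 MEM@16 WB@17

Answer: 5 6 9 10 11 14 17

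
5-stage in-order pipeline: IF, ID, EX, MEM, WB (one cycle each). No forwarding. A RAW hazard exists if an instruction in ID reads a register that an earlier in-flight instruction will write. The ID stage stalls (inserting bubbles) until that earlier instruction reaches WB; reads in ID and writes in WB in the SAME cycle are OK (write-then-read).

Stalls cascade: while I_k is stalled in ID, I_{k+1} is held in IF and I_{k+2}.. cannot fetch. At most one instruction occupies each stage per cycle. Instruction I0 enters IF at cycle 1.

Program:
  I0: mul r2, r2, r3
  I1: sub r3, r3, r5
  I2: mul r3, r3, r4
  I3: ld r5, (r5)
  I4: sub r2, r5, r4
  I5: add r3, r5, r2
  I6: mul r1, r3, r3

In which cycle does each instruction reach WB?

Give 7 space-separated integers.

I0 mul r2 <- r2,r3: IF@1 ID@2 stall=0 (-) EX@3 MEM@4 WB@5
I1 sub r3 <- r3,r5: IF@2 ID@3 stall=0 (-) EX@4 MEM@5 WB@6
I2 mul r3 <- r3,r4: IF@3 ID@4 stall=2 (RAW on I1.r3 (WB@6)) EX@7 MEM@8 WB@9
I3 ld r5 <- r5: IF@4 ID@7 stall=0 (-) EX@8 MEM@9 WB@10
I4 sub r2 <- r5,r4: IF@7 ID@8 stall=2 (RAW on I3.r5 (WB@10)) EX@11 MEM@12 WB@13
I5 add r3 <- r5,r2: IF@8 ID@11 stall=2 (RAW on I4.r2 (WB@13)) EX@14 MEM@15 WB@16
I6 mul r1 <- r3,r3: IF@11 ID@14 stall=2 (RAW on I5.r3 (WB@16)) EX@17 MEM@18 WB@19

Answer: 5 6 9 10 13 16 19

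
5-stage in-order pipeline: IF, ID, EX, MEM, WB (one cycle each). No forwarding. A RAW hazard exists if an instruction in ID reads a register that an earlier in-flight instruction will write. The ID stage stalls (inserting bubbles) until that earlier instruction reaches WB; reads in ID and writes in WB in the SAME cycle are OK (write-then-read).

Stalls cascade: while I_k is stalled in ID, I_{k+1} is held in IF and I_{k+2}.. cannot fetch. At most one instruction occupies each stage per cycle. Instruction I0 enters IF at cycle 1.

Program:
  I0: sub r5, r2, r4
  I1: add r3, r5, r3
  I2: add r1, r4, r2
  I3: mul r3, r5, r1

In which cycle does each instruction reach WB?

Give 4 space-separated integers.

I0 sub r5 <- r2,r4: IF@1 ID@2 stall=0 (-) EX@3 MEM@4 WB@5
I1 add r3 <- r5,r3: IF@2 ID@3 stall=2 (RAW on I0.r5 (WB@5)) EX@6 MEM@7 WB@8
I2 add r1 <- r4,r2: IF@3 ID@6 stall=0 (-) EX@7 MEM@8 WB@9
I3 mul r3 <- r5,r1: IF@6 ID@7 stall=2 (RAW on I2.r1 (WB@9)) EX@10 MEM@11 WB@12

Answer: 5 8 9 12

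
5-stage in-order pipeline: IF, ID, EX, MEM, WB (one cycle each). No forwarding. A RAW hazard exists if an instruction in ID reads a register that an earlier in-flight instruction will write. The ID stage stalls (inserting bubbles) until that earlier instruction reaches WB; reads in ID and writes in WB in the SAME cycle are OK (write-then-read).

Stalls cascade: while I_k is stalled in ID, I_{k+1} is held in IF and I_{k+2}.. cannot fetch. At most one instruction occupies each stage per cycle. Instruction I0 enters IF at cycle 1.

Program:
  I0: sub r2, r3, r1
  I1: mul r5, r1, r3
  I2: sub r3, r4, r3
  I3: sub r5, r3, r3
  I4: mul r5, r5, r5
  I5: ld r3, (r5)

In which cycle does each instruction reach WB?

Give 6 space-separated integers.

Answer: 5 6 7 10 13 16

Derivation:
I0 sub r2 <- r3,r1: IF@1 ID@2 stall=0 (-) EX@3 MEM@4 WB@5
I1 mul r5 <- r1,r3: IF@2 ID@3 stall=0 (-) EX@4 MEM@5 WB@6
I2 sub r3 <- r4,r3: IF@3 ID@4 stall=0 (-) EX@5 MEM@6 WB@7
I3 sub r5 <- r3,r3: IF@4 ID@5 stall=2 (RAW on I2.r3 (WB@7)) EX@8 MEM@9 WB@10
I4 mul r5 <- r5,r5: IF@5 ID@8 stall=2 (RAW on I3.r5 (WB@10)) EX@11 MEM@12 WB@13
I5 ld r3 <- r5: IF@8 ID@11 stall=2 (RAW on I4.r5 (WB@13)) EX@14 MEM@15 WB@16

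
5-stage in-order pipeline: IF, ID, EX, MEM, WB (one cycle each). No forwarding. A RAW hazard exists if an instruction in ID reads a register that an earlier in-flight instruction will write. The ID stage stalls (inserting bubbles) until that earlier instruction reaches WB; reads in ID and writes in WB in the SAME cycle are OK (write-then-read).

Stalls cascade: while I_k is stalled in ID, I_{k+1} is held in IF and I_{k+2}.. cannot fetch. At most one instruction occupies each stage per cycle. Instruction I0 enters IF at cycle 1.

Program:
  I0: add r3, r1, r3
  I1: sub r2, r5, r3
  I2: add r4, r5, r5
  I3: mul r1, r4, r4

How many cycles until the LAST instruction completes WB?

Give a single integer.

Answer: 12

Derivation:
I0 add r3 <- r1,r3: IF@1 ID@2 stall=0 (-) EX@3 MEM@4 WB@5
I1 sub r2 <- r5,r3: IF@2 ID@3 stall=2 (RAW on I0.r3 (WB@5)) EX@6 MEM@7 WB@8
I2 add r4 <- r5,r5: IF@3 ID@6 stall=0 (-) EX@7 MEM@8 WB@9
I3 mul r1 <- r4,r4: IF@6 ID@7 stall=2 (RAW on I2.r4 (WB@9)) EX@10 MEM@11 WB@12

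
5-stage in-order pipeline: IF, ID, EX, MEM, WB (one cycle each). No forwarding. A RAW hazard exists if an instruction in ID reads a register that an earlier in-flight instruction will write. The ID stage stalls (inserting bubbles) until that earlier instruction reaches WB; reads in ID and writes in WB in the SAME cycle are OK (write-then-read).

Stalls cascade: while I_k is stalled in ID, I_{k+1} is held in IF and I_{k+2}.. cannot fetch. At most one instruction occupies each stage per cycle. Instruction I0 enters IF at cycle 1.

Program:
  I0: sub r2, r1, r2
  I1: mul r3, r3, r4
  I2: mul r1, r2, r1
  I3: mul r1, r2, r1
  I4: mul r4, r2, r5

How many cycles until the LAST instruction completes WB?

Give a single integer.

I0 sub r2 <- r1,r2: IF@1 ID@2 stall=0 (-) EX@3 MEM@4 WB@5
I1 mul r3 <- r3,r4: IF@2 ID@3 stall=0 (-) EX@4 MEM@5 WB@6
I2 mul r1 <- r2,r1: IF@3 ID@4 stall=1 (RAW on I0.r2 (WB@5)) EX@6 MEM@7 WB@8
I3 mul r1 <- r2,r1: IF@4 ID@6 stall=2 (RAW on I2.r1 (WB@8)) EX@9 MEM@10 WB@11
I4 mul r4 <- r2,r5: IF@6 ID@9 stall=0 (-) EX@10 MEM@11 WB@12

Answer: 12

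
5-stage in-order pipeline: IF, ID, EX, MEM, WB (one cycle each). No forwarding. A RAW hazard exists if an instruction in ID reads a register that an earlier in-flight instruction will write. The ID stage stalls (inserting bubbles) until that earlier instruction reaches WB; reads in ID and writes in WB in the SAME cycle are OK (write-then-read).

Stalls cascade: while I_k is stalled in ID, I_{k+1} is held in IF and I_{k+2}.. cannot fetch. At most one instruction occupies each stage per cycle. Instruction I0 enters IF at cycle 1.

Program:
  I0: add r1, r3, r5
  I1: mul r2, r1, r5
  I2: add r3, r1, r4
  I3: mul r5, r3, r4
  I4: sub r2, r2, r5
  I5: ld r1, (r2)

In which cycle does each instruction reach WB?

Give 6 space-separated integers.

I0 add r1 <- r3,r5: IF@1 ID@2 stall=0 (-) EX@3 MEM@4 WB@5
I1 mul r2 <- r1,r5: IF@2 ID@3 stall=2 (RAW on I0.r1 (WB@5)) EX@6 MEM@7 WB@8
I2 add r3 <- r1,r4: IF@3 ID@6 stall=0 (-) EX@7 MEM@8 WB@9
I3 mul r5 <- r3,r4: IF@6 ID@7 stall=2 (RAW on I2.r3 (WB@9)) EX@10 MEM@11 WB@12
I4 sub r2 <- r2,r5: IF@7 ID@10 stall=2 (RAW on I3.r5 (WB@12)) EX@13 MEM@14 WB@15
I5 ld r1 <- r2: IF@10 ID@13 stall=2 (RAW on I4.r2 (WB@15)) EX@16 MEM@17 WB@18

Answer: 5 8 9 12 15 18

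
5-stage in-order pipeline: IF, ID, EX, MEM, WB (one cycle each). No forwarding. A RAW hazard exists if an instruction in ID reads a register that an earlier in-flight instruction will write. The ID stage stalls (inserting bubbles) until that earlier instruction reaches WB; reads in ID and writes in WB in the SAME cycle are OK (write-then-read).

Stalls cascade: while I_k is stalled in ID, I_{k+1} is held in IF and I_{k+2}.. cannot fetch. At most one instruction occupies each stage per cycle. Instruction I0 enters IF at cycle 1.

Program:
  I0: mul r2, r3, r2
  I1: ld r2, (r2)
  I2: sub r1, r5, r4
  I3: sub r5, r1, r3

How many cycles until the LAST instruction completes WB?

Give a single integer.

Answer: 12

Derivation:
I0 mul r2 <- r3,r2: IF@1 ID@2 stall=0 (-) EX@3 MEM@4 WB@5
I1 ld r2 <- r2: IF@2 ID@3 stall=2 (RAW on I0.r2 (WB@5)) EX@6 MEM@7 WB@8
I2 sub r1 <- r5,r4: IF@3 ID@6 stall=0 (-) EX@7 MEM@8 WB@9
I3 sub r5 <- r1,r3: IF@6 ID@7 stall=2 (RAW on I2.r1 (WB@9)) EX@10 MEM@11 WB@12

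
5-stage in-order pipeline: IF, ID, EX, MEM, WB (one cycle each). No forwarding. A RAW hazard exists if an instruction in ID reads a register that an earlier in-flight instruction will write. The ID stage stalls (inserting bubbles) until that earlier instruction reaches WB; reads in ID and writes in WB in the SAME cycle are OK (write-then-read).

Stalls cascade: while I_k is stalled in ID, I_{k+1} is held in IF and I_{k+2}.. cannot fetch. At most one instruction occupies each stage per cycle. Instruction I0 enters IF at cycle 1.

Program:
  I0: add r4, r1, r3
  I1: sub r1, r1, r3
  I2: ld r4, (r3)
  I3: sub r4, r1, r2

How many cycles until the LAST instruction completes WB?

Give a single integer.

Answer: 9

Derivation:
I0 add r4 <- r1,r3: IF@1 ID@2 stall=0 (-) EX@3 MEM@4 WB@5
I1 sub r1 <- r1,r3: IF@2 ID@3 stall=0 (-) EX@4 MEM@5 WB@6
I2 ld r4 <- r3: IF@3 ID@4 stall=0 (-) EX@5 MEM@6 WB@7
I3 sub r4 <- r1,r2: IF@4 ID@5 stall=1 (RAW on I1.r1 (WB@6)) EX@7 MEM@8 WB@9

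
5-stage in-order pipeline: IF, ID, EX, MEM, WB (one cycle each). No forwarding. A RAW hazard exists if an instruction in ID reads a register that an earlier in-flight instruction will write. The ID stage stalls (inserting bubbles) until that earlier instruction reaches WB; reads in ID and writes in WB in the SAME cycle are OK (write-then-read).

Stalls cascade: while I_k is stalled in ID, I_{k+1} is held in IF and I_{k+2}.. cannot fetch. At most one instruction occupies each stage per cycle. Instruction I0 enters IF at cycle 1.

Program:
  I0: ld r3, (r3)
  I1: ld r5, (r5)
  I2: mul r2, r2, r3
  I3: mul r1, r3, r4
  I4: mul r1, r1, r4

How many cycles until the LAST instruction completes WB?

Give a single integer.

Answer: 12

Derivation:
I0 ld r3 <- r3: IF@1 ID@2 stall=0 (-) EX@3 MEM@4 WB@5
I1 ld r5 <- r5: IF@2 ID@3 stall=0 (-) EX@4 MEM@5 WB@6
I2 mul r2 <- r2,r3: IF@3 ID@4 stall=1 (RAW on I0.r3 (WB@5)) EX@6 MEM@7 WB@8
I3 mul r1 <- r3,r4: IF@4 ID@6 stall=0 (-) EX@7 MEM@8 WB@9
I4 mul r1 <- r1,r4: IF@6 ID@7 stall=2 (RAW on I3.r1 (WB@9)) EX@10 MEM@11 WB@12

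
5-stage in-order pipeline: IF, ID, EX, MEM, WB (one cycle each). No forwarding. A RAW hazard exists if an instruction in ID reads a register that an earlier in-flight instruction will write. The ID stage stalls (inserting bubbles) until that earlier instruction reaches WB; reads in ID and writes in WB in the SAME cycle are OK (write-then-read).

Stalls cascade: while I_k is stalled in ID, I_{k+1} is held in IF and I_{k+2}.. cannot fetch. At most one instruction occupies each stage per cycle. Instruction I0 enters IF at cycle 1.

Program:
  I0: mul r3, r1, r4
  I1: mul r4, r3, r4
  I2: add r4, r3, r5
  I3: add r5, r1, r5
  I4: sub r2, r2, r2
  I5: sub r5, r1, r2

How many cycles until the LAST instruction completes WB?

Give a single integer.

I0 mul r3 <- r1,r4: IF@1 ID@2 stall=0 (-) EX@3 MEM@4 WB@5
I1 mul r4 <- r3,r4: IF@2 ID@3 stall=2 (RAW on I0.r3 (WB@5)) EX@6 MEM@7 WB@8
I2 add r4 <- r3,r5: IF@3 ID@6 stall=0 (-) EX@7 MEM@8 WB@9
I3 add r5 <- r1,r5: IF@6 ID@7 stall=0 (-) EX@8 MEM@9 WB@10
I4 sub r2 <- r2,r2: IF@7 ID@8 stall=0 (-) EX@9 MEM@10 WB@11
I5 sub r5 <- r1,r2: IF@8 ID@9 stall=2 (RAW on I4.r2 (WB@11)) EX@12 MEM@13 WB@14

Answer: 14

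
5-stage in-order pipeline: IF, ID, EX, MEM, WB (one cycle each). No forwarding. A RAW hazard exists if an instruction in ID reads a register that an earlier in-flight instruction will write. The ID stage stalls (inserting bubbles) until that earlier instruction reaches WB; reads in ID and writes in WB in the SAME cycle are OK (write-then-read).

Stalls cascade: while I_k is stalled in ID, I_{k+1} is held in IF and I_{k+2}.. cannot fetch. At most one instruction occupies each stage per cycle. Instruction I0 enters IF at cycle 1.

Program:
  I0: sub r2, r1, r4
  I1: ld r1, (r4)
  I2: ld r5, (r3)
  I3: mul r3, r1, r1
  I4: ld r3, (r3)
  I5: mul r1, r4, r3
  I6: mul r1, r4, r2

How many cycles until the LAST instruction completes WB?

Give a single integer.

Answer: 16

Derivation:
I0 sub r2 <- r1,r4: IF@1 ID@2 stall=0 (-) EX@3 MEM@4 WB@5
I1 ld r1 <- r4: IF@2 ID@3 stall=0 (-) EX@4 MEM@5 WB@6
I2 ld r5 <- r3: IF@3 ID@4 stall=0 (-) EX@5 MEM@6 WB@7
I3 mul r3 <- r1,r1: IF@4 ID@5 stall=1 (RAW on I1.r1 (WB@6)) EX@7 MEM@8 WB@9
I4 ld r3 <- r3: IF@5 ID@7 stall=2 (RAW on I3.r3 (WB@9)) EX@10 MEM@11 WB@12
I5 mul r1 <- r4,r3: IF@7 ID@10 stall=2 (RAW on I4.r3 (WB@12)) EX@13 MEM@14 WB@15
I6 mul r1 <- r4,r2: IF@10 ID@13 stall=0 (-) EX@14 MEM@15 WB@16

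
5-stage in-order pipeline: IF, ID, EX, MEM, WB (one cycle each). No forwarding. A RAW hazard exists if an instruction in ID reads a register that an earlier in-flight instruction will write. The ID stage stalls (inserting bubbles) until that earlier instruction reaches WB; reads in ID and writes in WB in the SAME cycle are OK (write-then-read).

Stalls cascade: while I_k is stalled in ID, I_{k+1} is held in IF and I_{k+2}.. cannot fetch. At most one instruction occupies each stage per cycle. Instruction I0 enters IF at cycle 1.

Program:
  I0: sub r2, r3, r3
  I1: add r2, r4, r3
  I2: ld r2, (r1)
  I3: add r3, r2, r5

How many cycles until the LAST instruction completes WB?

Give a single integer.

I0 sub r2 <- r3,r3: IF@1 ID@2 stall=0 (-) EX@3 MEM@4 WB@5
I1 add r2 <- r4,r3: IF@2 ID@3 stall=0 (-) EX@4 MEM@5 WB@6
I2 ld r2 <- r1: IF@3 ID@4 stall=0 (-) EX@5 MEM@6 WB@7
I3 add r3 <- r2,r5: IF@4 ID@5 stall=2 (RAW on I2.r2 (WB@7)) EX@8 MEM@9 WB@10

Answer: 10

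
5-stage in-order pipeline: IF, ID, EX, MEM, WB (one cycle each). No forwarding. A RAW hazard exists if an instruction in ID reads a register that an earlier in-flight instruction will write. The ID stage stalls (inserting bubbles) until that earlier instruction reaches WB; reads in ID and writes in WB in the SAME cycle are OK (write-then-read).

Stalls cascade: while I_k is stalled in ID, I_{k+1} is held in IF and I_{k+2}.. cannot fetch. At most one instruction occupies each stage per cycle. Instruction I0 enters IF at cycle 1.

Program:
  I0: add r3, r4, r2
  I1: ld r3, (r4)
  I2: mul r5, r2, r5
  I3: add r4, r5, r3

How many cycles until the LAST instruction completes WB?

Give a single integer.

Answer: 10

Derivation:
I0 add r3 <- r4,r2: IF@1 ID@2 stall=0 (-) EX@3 MEM@4 WB@5
I1 ld r3 <- r4: IF@2 ID@3 stall=0 (-) EX@4 MEM@5 WB@6
I2 mul r5 <- r2,r5: IF@3 ID@4 stall=0 (-) EX@5 MEM@6 WB@7
I3 add r4 <- r5,r3: IF@4 ID@5 stall=2 (RAW on I2.r5 (WB@7)) EX@8 MEM@9 WB@10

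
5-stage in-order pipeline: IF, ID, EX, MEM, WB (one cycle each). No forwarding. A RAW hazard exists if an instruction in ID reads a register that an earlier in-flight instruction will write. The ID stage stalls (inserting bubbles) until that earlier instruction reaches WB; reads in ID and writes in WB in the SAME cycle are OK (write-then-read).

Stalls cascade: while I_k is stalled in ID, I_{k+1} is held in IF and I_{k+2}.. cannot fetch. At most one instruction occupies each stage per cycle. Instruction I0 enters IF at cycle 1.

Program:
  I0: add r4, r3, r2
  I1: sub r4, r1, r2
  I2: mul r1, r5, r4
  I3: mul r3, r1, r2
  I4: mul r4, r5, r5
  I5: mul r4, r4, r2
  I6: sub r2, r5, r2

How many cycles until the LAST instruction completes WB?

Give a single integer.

I0 add r4 <- r3,r2: IF@1 ID@2 stall=0 (-) EX@3 MEM@4 WB@5
I1 sub r4 <- r1,r2: IF@2 ID@3 stall=0 (-) EX@4 MEM@5 WB@6
I2 mul r1 <- r5,r4: IF@3 ID@4 stall=2 (RAW on I1.r4 (WB@6)) EX@7 MEM@8 WB@9
I3 mul r3 <- r1,r2: IF@4 ID@7 stall=2 (RAW on I2.r1 (WB@9)) EX@10 MEM@11 WB@12
I4 mul r4 <- r5,r5: IF@7 ID@10 stall=0 (-) EX@11 MEM@12 WB@13
I5 mul r4 <- r4,r2: IF@10 ID@11 stall=2 (RAW on I4.r4 (WB@13)) EX@14 MEM@15 WB@16
I6 sub r2 <- r5,r2: IF@11 ID@14 stall=0 (-) EX@15 MEM@16 WB@17

Answer: 17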